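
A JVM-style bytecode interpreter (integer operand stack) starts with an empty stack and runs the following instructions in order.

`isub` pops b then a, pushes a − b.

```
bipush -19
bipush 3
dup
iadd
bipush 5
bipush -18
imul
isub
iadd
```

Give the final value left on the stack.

77

bipush -19 → [-19]
bipush 3   → [-19, 3]
dup        → [-19, 3, 3]
iadd       → [-19, 6]
bipush 5   → [-19, 6, 5]
bipush -18 → [-19, 6, 5, -18]
imul       → [-19, 6, -90]
isub       → [-19, 96]
iadd       → [77]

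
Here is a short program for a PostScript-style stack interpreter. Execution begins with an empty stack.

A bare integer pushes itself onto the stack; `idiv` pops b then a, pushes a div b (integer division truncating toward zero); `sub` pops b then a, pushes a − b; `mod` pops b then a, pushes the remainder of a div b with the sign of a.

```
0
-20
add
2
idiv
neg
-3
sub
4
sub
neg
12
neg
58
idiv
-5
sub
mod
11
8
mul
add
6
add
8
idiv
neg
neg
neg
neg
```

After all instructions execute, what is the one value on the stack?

0     [0]
-20   [0, -20]
add   [-20]
2     [-20, 2]
idiv  [-10]
neg   [10]
-3    [10, -3]
sub   [13]
4     [13, 4]
sub   [9]
neg   [-9]
12    [-9, 12]
neg   [-9, -12]
58    [-9, -12, 58]
idiv  [-9, 0]
-5    [-9, 0, -5]
sub   [-9, 5]
mod   [-4]
11    [-4, 11]
8     [-4, 11, 8]
mul   [-4, 88]
add   [84]
6     [84, 6]
add   [90]
8     [90, 8]
idiv  [11]
neg   [-11]
neg   [11]
neg   [-11]
neg   [11]

11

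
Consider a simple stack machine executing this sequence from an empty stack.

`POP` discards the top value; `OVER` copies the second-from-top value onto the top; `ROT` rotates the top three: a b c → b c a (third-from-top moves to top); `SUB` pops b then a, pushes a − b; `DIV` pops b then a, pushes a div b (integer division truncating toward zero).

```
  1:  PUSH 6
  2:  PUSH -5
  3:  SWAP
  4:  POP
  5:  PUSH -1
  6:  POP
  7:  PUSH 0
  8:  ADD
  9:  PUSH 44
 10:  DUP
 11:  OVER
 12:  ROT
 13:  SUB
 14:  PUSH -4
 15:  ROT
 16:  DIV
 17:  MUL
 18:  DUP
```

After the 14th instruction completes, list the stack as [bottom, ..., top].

PUSH 6  : 6
PUSH -5 : 6 -5
SWAP    : -5 6
POP     : -5
PUSH -1 : -5 -1
POP     : -5
PUSH 0  : -5 0
ADD     : -5
PUSH 44 : -5 44
DUP     : -5 44 44
OVER    : -5 44 44 44
ROT     : -5 44 44 44
SUB     : -5 44 0
PUSH -4 : -5 44 0 -4

[-5, 44, 0, -4]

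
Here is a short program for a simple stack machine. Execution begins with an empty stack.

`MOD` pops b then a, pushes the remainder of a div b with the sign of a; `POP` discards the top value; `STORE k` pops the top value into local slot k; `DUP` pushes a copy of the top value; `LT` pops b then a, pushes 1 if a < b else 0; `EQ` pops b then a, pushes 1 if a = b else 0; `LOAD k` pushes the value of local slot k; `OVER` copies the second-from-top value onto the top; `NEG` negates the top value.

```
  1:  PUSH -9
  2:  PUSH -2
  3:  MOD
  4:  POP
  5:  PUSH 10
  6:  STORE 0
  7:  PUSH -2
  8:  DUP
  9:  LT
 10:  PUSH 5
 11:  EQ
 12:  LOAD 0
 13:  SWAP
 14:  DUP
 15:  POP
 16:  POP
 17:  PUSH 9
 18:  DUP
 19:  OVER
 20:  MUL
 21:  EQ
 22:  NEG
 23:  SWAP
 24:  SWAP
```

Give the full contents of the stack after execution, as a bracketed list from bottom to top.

PUSH -9 : [-9]
PUSH -2 : [-9, -2]
MOD     : [-1]
POP     : []
PUSH 10 : [10]
STORE 0 : []
PUSH -2 : [-2]
DUP     : [-2, -2]
LT      : [0]
PUSH 5  : [0, 5]
EQ      : [0]
LOAD 0  : [0, 10]
SWAP    : [10, 0]
DUP     : [10, 0, 0]
POP     : [10, 0]
POP     : [10]
PUSH 9  : [10, 9]
DUP     : [10, 9, 9]
OVER    : [10, 9, 9, 9]
MUL     : [10, 9, 81]
EQ      : [10, 0]
NEG     : [10, 0]
SWAP    : [0, 10]
SWAP    : [10, 0]

[10, 0]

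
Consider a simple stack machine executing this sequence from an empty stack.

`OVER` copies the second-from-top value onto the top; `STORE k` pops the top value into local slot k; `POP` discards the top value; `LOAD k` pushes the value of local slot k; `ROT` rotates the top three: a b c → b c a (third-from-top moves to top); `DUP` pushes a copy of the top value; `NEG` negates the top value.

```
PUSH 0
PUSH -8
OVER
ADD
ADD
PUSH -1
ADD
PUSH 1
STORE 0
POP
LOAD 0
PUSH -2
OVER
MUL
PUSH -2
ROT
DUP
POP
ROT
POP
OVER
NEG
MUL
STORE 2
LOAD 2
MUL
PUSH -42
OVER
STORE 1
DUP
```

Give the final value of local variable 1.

PUSH 0    [0]
PUSH -8   [0, -8]
OVER      [0, -8, 0]
ADD       [0, -8]
ADD       [-8]
PUSH -1   [-8, -1]
ADD       [-9]
PUSH 1    [-9, 1]
STORE 0   [-9]
POP       []
LOAD 0    [1]
PUSH -2   [1, -2]
OVER      [1, -2, 1]
MUL       [1, -2]
PUSH -2   [1, -2, -2]
ROT       [-2, -2, 1]
DUP       [-2, -2, 1, 1]
POP       [-2, -2, 1]
ROT       [-2, 1, -2]
POP       [-2, 1]
OVER      [-2, 1, -2]
NEG       [-2, 1, 2]
MUL       [-2, 2]
STORE 2   [-2]
LOAD 2    [-2, 2]
MUL       [-4]
PUSH -42  [-4, -42]
OVER      [-4, -42, -4]
STORE 1   [-4, -42]
DUP       [-4, -42, -42]

-4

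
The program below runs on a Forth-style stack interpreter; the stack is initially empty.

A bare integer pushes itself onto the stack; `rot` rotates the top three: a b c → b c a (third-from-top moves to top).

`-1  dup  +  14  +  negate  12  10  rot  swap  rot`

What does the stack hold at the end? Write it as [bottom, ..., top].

-1     → [-1]
dup    → [-1, -1]
+      → [-2]
14     → [-2, 14]
+      → [12]
negate → [-12]
12     → [-12, 12]
10     → [-12, 12, 10]
rot    → [12, 10, -12]
swap   → [12, -12, 10]
rot    → [-12, 10, 12]

[-12, 10, 12]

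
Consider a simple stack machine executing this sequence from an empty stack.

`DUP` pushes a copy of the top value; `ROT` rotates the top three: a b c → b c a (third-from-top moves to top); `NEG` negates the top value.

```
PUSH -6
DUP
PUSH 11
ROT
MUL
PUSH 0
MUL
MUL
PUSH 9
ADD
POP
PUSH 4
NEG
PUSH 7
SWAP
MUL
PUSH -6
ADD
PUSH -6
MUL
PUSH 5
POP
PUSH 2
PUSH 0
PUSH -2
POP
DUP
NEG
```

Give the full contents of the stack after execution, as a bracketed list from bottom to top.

PUSH -6 → [-6]
DUP     → [-6, -6]
PUSH 11 → [-6, -6, 11]
ROT     → [-6, 11, -6]
MUL     → [-6, -66]
PUSH 0  → [-6, -66, 0]
MUL     → [-6, 0]
MUL     → [0]
PUSH 9  → [0, 9]
ADD     → [9]
POP     → []
PUSH 4  → [4]
NEG     → [-4]
PUSH 7  → [-4, 7]
SWAP    → [7, -4]
MUL     → [-28]
PUSH -6 → [-28, -6]
ADD     → [-34]
PUSH -6 → [-34, -6]
MUL     → [204]
PUSH 5  → [204, 5]
POP     → [204]
PUSH 2  → [204, 2]
PUSH 0  → [204, 2, 0]
PUSH -2 → [204, 2, 0, -2]
POP     → [204, 2, 0]
DUP     → [204, 2, 0, 0]
NEG     → [204, 2, 0, 0]

[204, 2, 0, 0]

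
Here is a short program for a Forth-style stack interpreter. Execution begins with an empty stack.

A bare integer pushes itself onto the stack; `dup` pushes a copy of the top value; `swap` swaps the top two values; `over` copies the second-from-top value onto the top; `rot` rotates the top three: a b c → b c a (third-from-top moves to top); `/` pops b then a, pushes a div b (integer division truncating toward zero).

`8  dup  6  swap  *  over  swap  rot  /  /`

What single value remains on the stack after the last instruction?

8    : 8
dup  : 8 8
6    : 8 8 6
swap : 8 6 8
*    : 8 48
over : 8 48 8
swap : 8 8 48
rot  : 8 48 8
/    : 8 6
/    : 1

1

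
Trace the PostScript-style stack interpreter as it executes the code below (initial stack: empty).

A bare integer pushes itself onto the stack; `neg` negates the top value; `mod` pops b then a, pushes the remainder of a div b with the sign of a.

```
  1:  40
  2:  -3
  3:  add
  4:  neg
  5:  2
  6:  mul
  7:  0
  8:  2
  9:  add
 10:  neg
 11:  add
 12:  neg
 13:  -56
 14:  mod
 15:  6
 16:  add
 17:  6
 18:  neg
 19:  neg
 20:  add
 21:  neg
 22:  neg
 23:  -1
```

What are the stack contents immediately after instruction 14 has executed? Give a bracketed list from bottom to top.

40  -> [40]
-3  -> [40, -3]
add -> [37]
neg -> [-37]
2   -> [-37, 2]
mul -> [-74]
0   -> [-74, 0]
2   -> [-74, 0, 2]
add -> [-74, 2]
neg -> [-74, -2]
add -> [-76]
neg -> [76]
-56 -> [76, -56]
mod -> [20]

[20]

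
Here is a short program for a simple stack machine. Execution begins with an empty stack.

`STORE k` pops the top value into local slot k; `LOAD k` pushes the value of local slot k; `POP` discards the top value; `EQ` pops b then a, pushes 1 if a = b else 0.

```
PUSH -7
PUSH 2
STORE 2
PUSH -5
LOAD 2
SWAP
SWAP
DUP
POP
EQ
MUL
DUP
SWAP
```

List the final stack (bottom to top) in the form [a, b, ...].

PUSH -7  -7
PUSH 2   -7 2
STORE 2  -7
PUSH -5  -7 -5
LOAD 2   -7 -5 2
SWAP     -7 2 -5
SWAP     -7 -5 2
DUP      -7 -5 2 2
POP      -7 -5 2
EQ       -7 0
MUL      0
DUP      0 0
SWAP     0 0

[0, 0]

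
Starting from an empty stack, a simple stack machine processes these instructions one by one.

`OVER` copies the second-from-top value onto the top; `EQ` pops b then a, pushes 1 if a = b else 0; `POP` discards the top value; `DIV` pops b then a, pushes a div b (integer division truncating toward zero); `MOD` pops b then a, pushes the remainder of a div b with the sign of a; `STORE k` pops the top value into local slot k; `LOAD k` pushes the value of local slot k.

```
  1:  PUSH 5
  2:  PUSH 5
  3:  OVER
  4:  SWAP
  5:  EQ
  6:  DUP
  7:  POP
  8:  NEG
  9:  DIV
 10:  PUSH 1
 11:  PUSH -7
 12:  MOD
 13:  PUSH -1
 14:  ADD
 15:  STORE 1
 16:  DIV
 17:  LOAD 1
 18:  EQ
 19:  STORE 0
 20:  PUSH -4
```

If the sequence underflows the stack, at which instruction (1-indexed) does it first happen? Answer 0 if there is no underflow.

16

PUSH 5   5
PUSH 5   5 5
OVER     5 5 5
SWAP     5 5 5
EQ       5 1
DUP      5 1 1
POP      5 1
NEG      5 -1
DIV      -5
PUSH 1   -5 1
PUSH -7  -5 1 -7
MOD      -5 1
PUSH -1  -5 1 -1
ADD      -5 0
STORE 1  -5
DIV  — needs 2 operands, stack has 1 → underflow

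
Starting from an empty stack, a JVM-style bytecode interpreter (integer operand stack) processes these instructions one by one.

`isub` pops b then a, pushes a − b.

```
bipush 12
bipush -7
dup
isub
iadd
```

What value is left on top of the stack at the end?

bipush 12 : [12]
bipush -7 : [12, -7]
dup       : [12, -7, -7]
isub      : [12, 0]
iadd      : [12]

12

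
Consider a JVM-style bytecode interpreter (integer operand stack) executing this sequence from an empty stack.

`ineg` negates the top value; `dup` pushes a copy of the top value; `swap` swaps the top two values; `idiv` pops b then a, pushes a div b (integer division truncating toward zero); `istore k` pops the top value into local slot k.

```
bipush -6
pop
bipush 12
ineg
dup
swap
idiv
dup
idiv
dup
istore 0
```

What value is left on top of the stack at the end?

bipush -6 → -6
pop       → (empty)
bipush 12 → 12
ineg      → -12
dup       → -12 -12
swap      → -12 -12
idiv      → 1
dup       → 1 1
idiv      → 1
dup       → 1 1
istore 0  → 1

1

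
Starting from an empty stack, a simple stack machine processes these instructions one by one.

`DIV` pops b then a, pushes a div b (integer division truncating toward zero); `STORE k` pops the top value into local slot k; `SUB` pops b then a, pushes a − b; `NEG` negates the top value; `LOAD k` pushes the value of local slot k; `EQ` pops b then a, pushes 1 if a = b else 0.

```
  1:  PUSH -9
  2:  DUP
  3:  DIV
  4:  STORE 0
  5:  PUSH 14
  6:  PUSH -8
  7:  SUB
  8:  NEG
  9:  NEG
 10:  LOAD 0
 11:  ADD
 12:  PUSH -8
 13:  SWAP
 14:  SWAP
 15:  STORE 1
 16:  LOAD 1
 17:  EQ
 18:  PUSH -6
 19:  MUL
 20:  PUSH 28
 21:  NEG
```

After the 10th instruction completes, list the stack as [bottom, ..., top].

[22, 1]

PUSH -9 → -9
DUP     → -9 -9
DIV     → 1
STORE 0 → (empty)
PUSH 14 → 14
PUSH -8 → 14 -8
SUB     → 22
NEG     → -22
NEG     → 22
LOAD 0  → 22 1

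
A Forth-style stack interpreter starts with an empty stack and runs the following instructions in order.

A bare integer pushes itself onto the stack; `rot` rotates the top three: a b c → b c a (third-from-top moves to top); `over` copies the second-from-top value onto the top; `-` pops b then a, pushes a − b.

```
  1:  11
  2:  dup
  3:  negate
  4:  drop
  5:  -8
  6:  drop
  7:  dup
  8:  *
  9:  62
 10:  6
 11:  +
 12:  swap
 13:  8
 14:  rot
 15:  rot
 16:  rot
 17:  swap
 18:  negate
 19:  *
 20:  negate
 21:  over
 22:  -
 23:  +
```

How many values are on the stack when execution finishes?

1

11     → [11]
dup    → [11, 11]
negate → [11, -11]
drop   → [11]
-8     → [11, -8]
drop   → [11]
dup    → [11, 11]
*      → [121]
62     → [121, 62]
6      → [121, 62, 6]
+      → [121, 68]
swap   → [68, 121]
8      → [68, 121, 8]
rot    → [121, 8, 68]
rot    → [8, 68, 121]
rot    → [68, 121, 8]
swap   → [68, 8, 121]
negate → [68, 8, -121]
*      → [68, -968]
negate → [68, 968]
over   → [68, 968, 68]
-      → [68, 900]
+      → [968]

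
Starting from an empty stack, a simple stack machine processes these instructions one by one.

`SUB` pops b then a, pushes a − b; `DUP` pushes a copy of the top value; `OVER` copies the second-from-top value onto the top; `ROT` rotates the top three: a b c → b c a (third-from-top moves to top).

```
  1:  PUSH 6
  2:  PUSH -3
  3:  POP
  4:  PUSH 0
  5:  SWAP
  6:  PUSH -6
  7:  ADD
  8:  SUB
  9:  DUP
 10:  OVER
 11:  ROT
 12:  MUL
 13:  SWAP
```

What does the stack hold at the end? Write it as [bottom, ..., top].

PUSH 6  : 6
PUSH -3 : 6 -3
POP     : 6
PUSH 0  : 6 0
SWAP    : 0 6
PUSH -6 : 0 6 -6
ADD     : 0 0
SUB     : 0
DUP     : 0 0
OVER    : 0 0 0
ROT     : 0 0 0
MUL     : 0 0
SWAP    : 0 0

[0, 0]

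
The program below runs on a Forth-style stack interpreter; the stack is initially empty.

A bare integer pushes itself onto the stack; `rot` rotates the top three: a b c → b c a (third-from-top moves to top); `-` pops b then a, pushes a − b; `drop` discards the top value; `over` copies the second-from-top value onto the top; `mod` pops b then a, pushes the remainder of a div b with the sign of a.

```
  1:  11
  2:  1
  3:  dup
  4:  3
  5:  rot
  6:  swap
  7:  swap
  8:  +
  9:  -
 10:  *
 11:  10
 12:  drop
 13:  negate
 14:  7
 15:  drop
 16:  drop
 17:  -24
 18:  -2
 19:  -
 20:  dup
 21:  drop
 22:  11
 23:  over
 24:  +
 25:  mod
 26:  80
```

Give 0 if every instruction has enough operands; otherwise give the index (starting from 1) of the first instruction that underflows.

11     : [11]
1      : [11, 1]
dup    : [11, 1, 1]
3      : [11, 1, 1, 3]
rot    : [11, 1, 3, 1]
swap   : [11, 1, 1, 3]
swap   : [11, 1, 3, 1]
+      : [11, 1, 4]
-      : [11, -3]
*      : [-33]
10     : [-33, 10]
drop   : [-33]
negate : [33]
7      : [33, 7]
drop   : [33]
drop   : []
-24    : [-24]
-2     : [-24, -2]
-      : [-22]
dup    : [-22, -22]
drop   : [-22]
11     : [-22, 11]
over   : [-22, 11, -22]
+      : [-22, -11]
mod    : [0]
80     : [0, 80]

0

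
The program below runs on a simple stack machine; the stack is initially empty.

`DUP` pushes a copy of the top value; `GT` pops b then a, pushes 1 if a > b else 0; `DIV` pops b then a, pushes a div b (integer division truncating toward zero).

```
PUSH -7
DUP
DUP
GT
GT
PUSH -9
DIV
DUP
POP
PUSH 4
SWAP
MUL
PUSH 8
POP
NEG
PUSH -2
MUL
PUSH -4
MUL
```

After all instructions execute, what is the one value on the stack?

PUSH -7 : [-7]
DUP     : [-7, -7]
DUP     : [-7, -7, -7]
GT      : [-7, 0]
GT      : [0]
PUSH -9 : [0, -9]
DIV     : [0]
DUP     : [0, 0]
POP     : [0]
PUSH 4  : [0, 4]
SWAP    : [4, 0]
MUL     : [0]
PUSH 8  : [0, 8]
POP     : [0]
NEG     : [0]
PUSH -2 : [0, -2]
MUL     : [0]
PUSH -4 : [0, -4]
MUL     : [0]

0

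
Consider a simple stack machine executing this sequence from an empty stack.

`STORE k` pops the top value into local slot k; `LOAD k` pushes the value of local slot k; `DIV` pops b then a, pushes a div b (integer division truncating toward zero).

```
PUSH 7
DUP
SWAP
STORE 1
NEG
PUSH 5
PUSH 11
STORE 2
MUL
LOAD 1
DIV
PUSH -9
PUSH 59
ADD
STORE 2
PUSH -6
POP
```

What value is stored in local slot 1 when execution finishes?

7

PUSH 7  : [7]
DUP     : [7, 7]
SWAP    : [7, 7]
STORE 1 : [7]
NEG     : [-7]
PUSH 5  : [-7, 5]
PUSH 11 : [-7, 5, 11]
STORE 2 : [-7, 5]
MUL     : [-35]
LOAD 1  : [-35, 7]
DIV     : [-5]
PUSH -9 : [-5, -9]
PUSH 59 : [-5, -9, 59]
ADD     : [-5, 50]
STORE 2 : [-5]
PUSH -6 : [-5, -6]
POP     : [-5]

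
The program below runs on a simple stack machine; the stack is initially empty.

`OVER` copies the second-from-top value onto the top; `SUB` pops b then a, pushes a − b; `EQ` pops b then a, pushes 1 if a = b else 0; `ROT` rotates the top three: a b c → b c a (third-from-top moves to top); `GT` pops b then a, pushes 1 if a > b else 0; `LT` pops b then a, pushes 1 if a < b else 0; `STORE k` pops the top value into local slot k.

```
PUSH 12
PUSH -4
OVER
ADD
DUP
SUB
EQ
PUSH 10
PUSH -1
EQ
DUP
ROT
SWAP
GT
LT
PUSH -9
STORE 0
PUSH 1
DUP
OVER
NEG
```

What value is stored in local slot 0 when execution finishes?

PUSH 12 : 12
PUSH -4 : 12 -4
OVER    : 12 -4 12
ADD     : 12 8
DUP     : 12 8 8
SUB     : 12 0
EQ      : 0
PUSH 10 : 0 10
PUSH -1 : 0 10 -1
EQ      : 0 0
DUP     : 0 0 0
ROT     : 0 0 0
SWAP    : 0 0 0
GT      : 0 0
LT      : 0
PUSH -9 : 0 -9
STORE 0 : 0
PUSH 1  : 0 1
DUP     : 0 1 1
OVER    : 0 1 1 1
NEG     : 0 1 1 -1

-9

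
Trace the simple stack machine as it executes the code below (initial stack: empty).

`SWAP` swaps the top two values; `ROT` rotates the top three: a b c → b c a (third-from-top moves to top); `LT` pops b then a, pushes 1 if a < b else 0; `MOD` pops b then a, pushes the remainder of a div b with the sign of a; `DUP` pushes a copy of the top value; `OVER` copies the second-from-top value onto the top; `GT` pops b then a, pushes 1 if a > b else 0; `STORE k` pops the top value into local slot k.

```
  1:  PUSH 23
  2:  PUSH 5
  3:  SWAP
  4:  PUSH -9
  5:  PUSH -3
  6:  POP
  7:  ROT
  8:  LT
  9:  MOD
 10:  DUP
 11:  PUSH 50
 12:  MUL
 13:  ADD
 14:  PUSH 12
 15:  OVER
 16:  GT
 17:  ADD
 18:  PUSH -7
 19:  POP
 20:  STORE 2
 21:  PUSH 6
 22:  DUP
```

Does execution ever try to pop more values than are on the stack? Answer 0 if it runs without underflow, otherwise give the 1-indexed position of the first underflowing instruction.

PUSH 23 : 23
PUSH 5  : 23 5
SWAP    : 5 23
PUSH -9 : 5 23 -9
PUSH -3 : 5 23 -9 -3
POP     : 5 23 -9
ROT     : 23 -9 5
LT      : 23 1
MOD     : 0
DUP     : 0 0
PUSH 50 : 0 0 50
MUL     : 0 0
ADD     : 0
PUSH 12 : 0 12
OVER    : 0 12 0
GT      : 0 1
ADD     : 1
PUSH -7 : 1 -7
POP     : 1
STORE 2 : (empty)
PUSH 6  : 6
DUP     : 6 6

0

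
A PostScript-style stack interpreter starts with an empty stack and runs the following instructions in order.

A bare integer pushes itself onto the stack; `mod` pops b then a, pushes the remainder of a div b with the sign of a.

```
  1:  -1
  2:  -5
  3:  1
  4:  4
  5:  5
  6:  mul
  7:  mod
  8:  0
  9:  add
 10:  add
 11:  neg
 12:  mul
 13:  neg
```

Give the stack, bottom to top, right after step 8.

-1   [-1]
-5   [-1, -5]
1    [-1, -5, 1]
4    [-1, -5, 1, 4]
5    [-1, -5, 1, 4, 5]
mul  [-1, -5, 1, 20]
mod  [-1, -5, 1]
0    [-1, -5, 1, 0]

[-1, -5, 1, 0]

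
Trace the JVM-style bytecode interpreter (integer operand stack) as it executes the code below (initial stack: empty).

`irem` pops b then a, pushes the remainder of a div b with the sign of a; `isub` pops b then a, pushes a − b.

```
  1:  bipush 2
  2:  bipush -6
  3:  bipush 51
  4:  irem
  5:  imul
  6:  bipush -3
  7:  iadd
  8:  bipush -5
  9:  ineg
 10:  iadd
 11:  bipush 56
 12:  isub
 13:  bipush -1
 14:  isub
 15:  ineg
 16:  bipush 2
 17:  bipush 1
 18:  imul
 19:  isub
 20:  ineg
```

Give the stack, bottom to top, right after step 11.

bipush 2  -> [2]
bipush -6 -> [2, -6]
bipush 51 -> [2, -6, 51]
irem      -> [2, -6]
imul      -> [-12]
bipush -3 -> [-12, -3]
iadd      -> [-15]
bipush -5 -> [-15, -5]
ineg      -> [-15, 5]
iadd      -> [-10]
bipush 56 -> [-10, 56]

[-10, 56]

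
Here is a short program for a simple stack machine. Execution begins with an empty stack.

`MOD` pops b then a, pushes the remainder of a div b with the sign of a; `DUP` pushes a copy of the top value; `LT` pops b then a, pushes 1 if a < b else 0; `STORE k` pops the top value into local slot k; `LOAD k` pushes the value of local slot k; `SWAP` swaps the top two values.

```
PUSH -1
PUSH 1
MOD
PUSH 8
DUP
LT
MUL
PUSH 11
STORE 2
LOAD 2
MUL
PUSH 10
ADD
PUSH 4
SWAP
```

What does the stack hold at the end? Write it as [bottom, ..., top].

[4, 10]

PUSH -1 : -1
PUSH 1  : -1 1
MOD     : 0
PUSH 8  : 0 8
DUP     : 0 8 8
LT      : 0 0
MUL     : 0
PUSH 11 : 0 11
STORE 2 : 0
LOAD 2  : 0 11
MUL     : 0
PUSH 10 : 0 10
ADD     : 10
PUSH 4  : 10 4
SWAP    : 4 10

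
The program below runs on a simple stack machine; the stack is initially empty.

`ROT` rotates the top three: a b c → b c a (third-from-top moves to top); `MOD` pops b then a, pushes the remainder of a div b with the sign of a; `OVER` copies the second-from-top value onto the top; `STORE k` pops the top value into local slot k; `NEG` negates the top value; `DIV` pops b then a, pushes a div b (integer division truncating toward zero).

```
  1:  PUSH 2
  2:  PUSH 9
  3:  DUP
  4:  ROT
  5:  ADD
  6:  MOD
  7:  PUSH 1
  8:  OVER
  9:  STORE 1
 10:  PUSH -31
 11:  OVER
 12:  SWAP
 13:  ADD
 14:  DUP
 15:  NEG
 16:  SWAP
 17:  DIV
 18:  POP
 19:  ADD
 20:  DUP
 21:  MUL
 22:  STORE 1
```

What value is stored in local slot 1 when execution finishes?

PUSH 2   : 2
PUSH 9   : 2 9
DUP      : 2 9 9
ROT      : 9 9 2
ADD      : 9 11
MOD      : 9
PUSH 1   : 9 1
OVER     : 9 1 9
STORE 1  : 9 1
PUSH -31 : 9 1 -31
OVER     : 9 1 -31 1
SWAP     : 9 1 1 -31
ADD      : 9 1 -30
DUP      : 9 1 -30 -30
NEG      : 9 1 -30 30
SWAP     : 9 1 30 -30
DIV      : 9 1 -1
POP      : 9 1
ADD      : 10
DUP      : 10 10
MUL      : 100
STORE 1  : (empty)

100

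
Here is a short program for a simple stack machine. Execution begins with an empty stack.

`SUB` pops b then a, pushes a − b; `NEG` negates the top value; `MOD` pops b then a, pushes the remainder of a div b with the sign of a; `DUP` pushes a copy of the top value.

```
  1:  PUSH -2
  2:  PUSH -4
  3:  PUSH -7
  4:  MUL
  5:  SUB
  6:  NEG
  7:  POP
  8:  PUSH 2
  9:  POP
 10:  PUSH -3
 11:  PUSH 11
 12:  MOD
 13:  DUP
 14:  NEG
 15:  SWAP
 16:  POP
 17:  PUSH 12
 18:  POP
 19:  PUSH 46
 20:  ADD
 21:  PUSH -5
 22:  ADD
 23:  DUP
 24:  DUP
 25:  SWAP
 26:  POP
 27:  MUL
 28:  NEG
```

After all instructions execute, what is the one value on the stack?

-1936

PUSH -2 -> -2
PUSH -4 -> -2 -4
PUSH -7 -> -2 -4 -7
MUL     -> -2 28
SUB     -> -30
NEG     -> 30
POP     -> (empty)
PUSH 2  -> 2
POP     -> (empty)
PUSH -3 -> -3
PUSH 11 -> -3 11
MOD     -> -3
DUP     -> -3 -3
NEG     -> -3 3
SWAP    -> 3 -3
POP     -> 3
PUSH 12 -> 3 12
POP     -> 3
PUSH 46 -> 3 46
ADD     -> 49
PUSH -5 -> 49 -5
ADD     -> 44
DUP     -> 44 44
DUP     -> 44 44 44
SWAP    -> 44 44 44
POP     -> 44 44
MUL     -> 1936
NEG     -> -1936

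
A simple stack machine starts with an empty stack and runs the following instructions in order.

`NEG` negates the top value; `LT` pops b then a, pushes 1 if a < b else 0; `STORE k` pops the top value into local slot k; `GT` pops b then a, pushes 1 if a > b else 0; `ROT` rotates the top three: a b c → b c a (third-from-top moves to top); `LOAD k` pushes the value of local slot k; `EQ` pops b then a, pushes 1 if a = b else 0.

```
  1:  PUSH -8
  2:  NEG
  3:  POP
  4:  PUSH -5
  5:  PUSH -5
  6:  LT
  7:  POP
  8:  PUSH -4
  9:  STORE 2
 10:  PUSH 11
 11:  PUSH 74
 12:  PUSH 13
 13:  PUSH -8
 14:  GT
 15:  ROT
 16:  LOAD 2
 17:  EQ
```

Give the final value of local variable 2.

-4

PUSH -8 → [-8]
NEG     → [8]
POP     → []
PUSH -5 → [-5]
PUSH -5 → [-5, -5]
LT      → [0]
POP     → []
PUSH -4 → [-4]
STORE 2 → []
PUSH 11 → [11]
PUSH 74 → [11, 74]
PUSH 13 → [11, 74, 13]
PUSH -8 → [11, 74, 13, -8]
GT      → [11, 74, 1]
ROT     → [74, 1, 11]
LOAD 2  → [74, 1, 11, -4]
EQ      → [74, 1, 0]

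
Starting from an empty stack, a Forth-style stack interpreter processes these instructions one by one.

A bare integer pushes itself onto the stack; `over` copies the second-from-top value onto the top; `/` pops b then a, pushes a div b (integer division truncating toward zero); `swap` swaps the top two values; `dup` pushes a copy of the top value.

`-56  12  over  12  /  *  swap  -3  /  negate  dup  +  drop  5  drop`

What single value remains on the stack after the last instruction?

-56     -56
12      -56 12
over    -56 12 -56
12      -56 12 -56 12
/       -56 12 -4
*       -56 -48
swap    -48 -56
-3      -48 -56 -3
/       -48 18
negate  -48 -18
dup     -48 -18 -18
+       -48 -36
drop    -48
5       -48 5
drop    -48

-48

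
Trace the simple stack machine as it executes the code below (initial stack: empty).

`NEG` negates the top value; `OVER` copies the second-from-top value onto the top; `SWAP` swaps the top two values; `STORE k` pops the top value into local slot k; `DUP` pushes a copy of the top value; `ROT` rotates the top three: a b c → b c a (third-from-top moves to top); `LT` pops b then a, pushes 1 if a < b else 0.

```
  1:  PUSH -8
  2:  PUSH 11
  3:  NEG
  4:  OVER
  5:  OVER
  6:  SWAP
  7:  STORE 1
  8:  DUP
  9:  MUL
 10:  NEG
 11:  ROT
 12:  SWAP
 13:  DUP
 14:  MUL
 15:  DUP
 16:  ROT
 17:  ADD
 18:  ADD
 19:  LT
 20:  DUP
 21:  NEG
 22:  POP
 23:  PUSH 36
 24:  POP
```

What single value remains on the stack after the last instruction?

PUSH -8 -> [-8]
PUSH 11 -> [-8, 11]
NEG     -> [-8, -11]
OVER    -> [-8, -11, -8]
OVER    -> [-8, -11, -8, -11]
SWAP    -> [-8, -11, -11, -8]
STORE 1 -> [-8, -11, -11]
DUP     -> [-8, -11, -11, -11]
MUL     -> [-8, -11, 121]
NEG     -> [-8, -11, -121]
ROT     -> [-11, -121, -8]
SWAP    -> [-11, -8, -121]
DUP     -> [-11, -8, -121, -121]
MUL     -> [-11, -8, 14641]
DUP     -> [-11, -8, 14641, 14641]
ROT     -> [-11, 14641, 14641, -8]
ADD     -> [-11, 14641, 14633]
ADD     -> [-11, 29274]
LT      -> [1]
DUP     -> [1, 1]
NEG     -> [1, -1]
POP     -> [1]
PUSH 36 -> [1, 36]
POP     -> [1]

1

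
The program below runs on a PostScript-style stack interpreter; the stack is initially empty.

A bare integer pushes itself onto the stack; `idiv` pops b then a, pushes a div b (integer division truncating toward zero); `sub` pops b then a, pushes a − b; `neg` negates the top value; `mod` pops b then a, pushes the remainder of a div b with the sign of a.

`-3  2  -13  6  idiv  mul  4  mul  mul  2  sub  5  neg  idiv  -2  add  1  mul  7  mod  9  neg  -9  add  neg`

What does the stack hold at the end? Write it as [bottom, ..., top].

-3   -> [-3]
2    -> [-3, 2]
-13  -> [-3, 2, -13]
6    -> [-3, 2, -13, 6]
idiv -> [-3, 2, -2]
mul  -> [-3, -4]
4    -> [-3, -4, 4]
mul  -> [-3, -16]
mul  -> [48]
2    -> [48, 2]
sub  -> [46]
5    -> [46, 5]
neg  -> [46, -5]
idiv -> [-9]
-2   -> [-9, -2]
add  -> [-11]
1    -> [-11, 1]
mul  -> [-11]
7    -> [-11, 7]
mod  -> [-4]
9    -> [-4, 9]
neg  -> [-4, -9]
-9   -> [-4, -9, -9]
add  -> [-4, -18]
neg  -> [-4, 18]

[-4, 18]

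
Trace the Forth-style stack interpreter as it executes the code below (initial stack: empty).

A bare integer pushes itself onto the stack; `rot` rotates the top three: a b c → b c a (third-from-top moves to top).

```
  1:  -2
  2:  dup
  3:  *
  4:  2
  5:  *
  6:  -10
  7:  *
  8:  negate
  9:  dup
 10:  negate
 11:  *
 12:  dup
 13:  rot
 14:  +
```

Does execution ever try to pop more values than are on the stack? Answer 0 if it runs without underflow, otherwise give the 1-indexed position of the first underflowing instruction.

13

-2     → -2
dup    → -2 -2
*      → 4
2      → 4 2
*      → 8
-10    → 8 -10
*      → -80
negate → 80
dup    → 80 80
negate → 80 -80
*      → -6400
dup    → -6400 -6400
rot  — needs 3 operands, stack has 2 → underflow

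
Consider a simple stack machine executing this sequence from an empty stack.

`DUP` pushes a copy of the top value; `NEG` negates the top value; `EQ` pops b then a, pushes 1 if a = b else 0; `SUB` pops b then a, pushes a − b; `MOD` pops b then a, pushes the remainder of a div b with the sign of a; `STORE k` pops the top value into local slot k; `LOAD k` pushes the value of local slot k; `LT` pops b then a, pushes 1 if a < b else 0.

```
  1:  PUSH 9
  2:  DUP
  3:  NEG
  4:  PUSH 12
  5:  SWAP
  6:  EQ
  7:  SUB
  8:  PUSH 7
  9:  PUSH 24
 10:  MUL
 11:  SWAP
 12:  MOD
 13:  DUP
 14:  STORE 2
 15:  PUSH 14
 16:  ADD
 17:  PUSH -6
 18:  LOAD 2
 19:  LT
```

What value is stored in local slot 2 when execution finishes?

6

PUSH 9   [9]
DUP      [9, 9]
NEG      [9, -9]
PUSH 12  [9, -9, 12]
SWAP     [9, 12, -9]
EQ       [9, 0]
SUB      [9]
PUSH 7   [9, 7]
PUSH 24  [9, 7, 24]
MUL      [9, 168]
SWAP     [168, 9]
MOD      [6]
DUP      [6, 6]
STORE 2  [6]
PUSH 14  [6, 14]
ADD      [20]
PUSH -6  [20, -6]
LOAD 2   [20, -6, 6]
LT       [20, 1]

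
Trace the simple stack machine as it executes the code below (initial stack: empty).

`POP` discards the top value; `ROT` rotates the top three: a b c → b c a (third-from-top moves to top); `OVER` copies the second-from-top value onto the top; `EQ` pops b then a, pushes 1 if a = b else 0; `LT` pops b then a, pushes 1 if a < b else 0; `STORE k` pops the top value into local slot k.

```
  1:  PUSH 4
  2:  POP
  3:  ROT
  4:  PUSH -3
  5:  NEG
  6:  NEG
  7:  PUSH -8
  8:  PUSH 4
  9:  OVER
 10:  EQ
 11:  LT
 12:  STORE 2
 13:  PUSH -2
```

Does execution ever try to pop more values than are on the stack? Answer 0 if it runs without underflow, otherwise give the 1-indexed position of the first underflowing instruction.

PUSH 4 -> 4
POP    -> (empty)
ROT  — needs 3 operands, stack has 0 → underflow

3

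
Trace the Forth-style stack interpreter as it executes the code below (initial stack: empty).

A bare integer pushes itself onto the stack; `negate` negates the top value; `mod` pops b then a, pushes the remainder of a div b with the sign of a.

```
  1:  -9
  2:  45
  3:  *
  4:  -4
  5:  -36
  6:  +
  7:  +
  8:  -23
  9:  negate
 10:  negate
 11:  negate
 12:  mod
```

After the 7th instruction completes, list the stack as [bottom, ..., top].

-9  → -9
45  → -9 45
*   → -405
-4  → -405 -4
-36 → -405 -4 -36
+   → -405 -40
+   → -445

[-445]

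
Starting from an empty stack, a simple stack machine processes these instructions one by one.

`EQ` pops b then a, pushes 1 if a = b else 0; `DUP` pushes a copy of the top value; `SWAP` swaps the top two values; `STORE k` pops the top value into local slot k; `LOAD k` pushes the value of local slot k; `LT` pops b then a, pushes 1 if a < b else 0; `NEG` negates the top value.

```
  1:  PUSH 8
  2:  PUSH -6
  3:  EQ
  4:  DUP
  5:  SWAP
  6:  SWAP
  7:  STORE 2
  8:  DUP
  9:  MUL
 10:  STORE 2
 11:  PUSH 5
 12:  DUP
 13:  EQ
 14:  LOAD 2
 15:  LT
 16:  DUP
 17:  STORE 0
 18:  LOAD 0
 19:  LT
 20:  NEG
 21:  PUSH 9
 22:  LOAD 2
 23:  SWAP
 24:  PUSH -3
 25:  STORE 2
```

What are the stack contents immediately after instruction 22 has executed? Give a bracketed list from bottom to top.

[0, 9, 0]

PUSH 8  : 8
PUSH -6 : 8 -6
EQ      : 0
DUP     : 0 0
SWAP    : 0 0
SWAP    : 0 0
STORE 2 : 0
DUP     : 0 0
MUL     : 0
STORE 2 : (empty)
PUSH 5  : 5
DUP     : 5 5
EQ      : 1
LOAD 2  : 1 0
LT      : 0
DUP     : 0 0
STORE 0 : 0
LOAD 0  : 0 0
LT      : 0
NEG     : 0
PUSH 9  : 0 9
LOAD 2  : 0 9 0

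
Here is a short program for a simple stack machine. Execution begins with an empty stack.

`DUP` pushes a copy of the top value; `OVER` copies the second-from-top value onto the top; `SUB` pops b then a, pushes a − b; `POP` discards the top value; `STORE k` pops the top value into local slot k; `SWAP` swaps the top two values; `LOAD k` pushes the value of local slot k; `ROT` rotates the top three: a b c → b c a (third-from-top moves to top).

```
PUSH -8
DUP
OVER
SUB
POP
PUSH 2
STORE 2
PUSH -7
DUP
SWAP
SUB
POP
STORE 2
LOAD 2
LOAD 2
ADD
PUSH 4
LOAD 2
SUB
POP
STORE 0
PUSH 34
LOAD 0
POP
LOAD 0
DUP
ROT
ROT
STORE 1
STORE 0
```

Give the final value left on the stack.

-16

PUSH -8 → -8
DUP     → -8 -8
OVER    → -8 -8 -8
SUB     → -8 0
POP     → -8
PUSH 2  → -8 2
STORE 2 → -8
PUSH -7 → -8 -7
DUP     → -8 -7 -7
SWAP    → -8 -7 -7
SUB     → -8 0
POP     → -8
STORE 2 → (empty)
LOAD 2  → -8
LOAD 2  → -8 -8
ADD     → -16
PUSH 4  → -16 4
LOAD 2  → -16 4 -8
SUB     → -16 12
POP     → -16
STORE 0 → (empty)
PUSH 34 → 34
LOAD 0  → 34 -16
POP     → 34
LOAD 0  → 34 -16
DUP     → 34 -16 -16
ROT     → -16 -16 34
ROT     → -16 34 -16
STORE 1 → -16 34
STORE 0 → -16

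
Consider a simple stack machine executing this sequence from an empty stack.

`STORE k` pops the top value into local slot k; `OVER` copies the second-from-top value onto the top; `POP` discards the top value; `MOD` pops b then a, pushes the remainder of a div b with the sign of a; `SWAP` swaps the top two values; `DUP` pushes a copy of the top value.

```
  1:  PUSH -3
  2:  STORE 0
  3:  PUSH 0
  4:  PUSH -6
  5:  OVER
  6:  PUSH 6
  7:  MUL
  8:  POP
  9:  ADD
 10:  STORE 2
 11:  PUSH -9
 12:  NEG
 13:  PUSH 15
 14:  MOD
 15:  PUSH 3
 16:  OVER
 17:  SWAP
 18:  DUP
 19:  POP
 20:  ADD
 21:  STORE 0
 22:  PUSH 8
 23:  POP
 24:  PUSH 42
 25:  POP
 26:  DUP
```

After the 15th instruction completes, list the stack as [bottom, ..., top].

[9, 3]

PUSH -3 : [-3]
STORE 0 : []
PUSH 0  : [0]
PUSH -6 : [0, -6]
OVER    : [0, -6, 0]
PUSH 6  : [0, -6, 0, 6]
MUL     : [0, -6, 0]
POP     : [0, -6]
ADD     : [-6]
STORE 2 : []
PUSH -9 : [-9]
NEG     : [9]
PUSH 15 : [9, 15]
MOD     : [9]
PUSH 3  : [9, 3]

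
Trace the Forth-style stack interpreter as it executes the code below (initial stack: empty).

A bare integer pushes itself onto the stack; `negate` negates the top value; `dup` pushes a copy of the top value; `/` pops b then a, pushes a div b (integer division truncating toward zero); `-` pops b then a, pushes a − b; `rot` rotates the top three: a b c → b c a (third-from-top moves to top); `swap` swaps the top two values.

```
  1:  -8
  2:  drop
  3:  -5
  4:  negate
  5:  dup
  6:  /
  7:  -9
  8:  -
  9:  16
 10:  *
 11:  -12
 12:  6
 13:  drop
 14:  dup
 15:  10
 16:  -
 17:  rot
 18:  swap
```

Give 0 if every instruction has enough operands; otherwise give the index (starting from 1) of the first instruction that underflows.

0

-8     → -8
drop   → (empty)
-5     → -5
negate → 5
dup    → 5 5
/      → 1
-9     → 1 -9
-      → 10
16     → 10 16
*      → 160
-12    → 160 -12
6      → 160 -12 6
drop   → 160 -12
dup    → 160 -12 -12
10     → 160 -12 -12 10
-      → 160 -12 -22
rot    → -12 -22 160
swap   → -12 160 -22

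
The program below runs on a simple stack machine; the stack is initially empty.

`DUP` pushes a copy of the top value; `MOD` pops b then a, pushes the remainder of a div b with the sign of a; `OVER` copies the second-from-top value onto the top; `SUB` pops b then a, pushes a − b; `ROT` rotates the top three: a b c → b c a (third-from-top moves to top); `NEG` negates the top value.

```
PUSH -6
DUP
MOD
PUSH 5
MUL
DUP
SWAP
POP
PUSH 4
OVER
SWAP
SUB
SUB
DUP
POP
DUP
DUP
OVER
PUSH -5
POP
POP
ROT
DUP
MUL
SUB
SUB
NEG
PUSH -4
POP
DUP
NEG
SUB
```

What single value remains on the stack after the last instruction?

-32

PUSH -6 → -6
DUP     → -6 -6
MOD     → 0
PUSH 5  → 0 5
MUL     → 0
DUP     → 0 0
SWAP    → 0 0
POP     → 0
PUSH 4  → 0 4
OVER    → 0 4 0
SWAP    → 0 0 4
SUB     → 0 -4
SUB     → 4
DUP     → 4 4
POP     → 4
DUP     → 4 4
DUP     → 4 4 4
OVER    → 4 4 4 4
PUSH -5 → 4 4 4 4 -5
POP     → 4 4 4 4
POP     → 4 4 4
ROT     → 4 4 4
DUP     → 4 4 4 4
MUL     → 4 4 16
SUB     → 4 -12
SUB     → 16
NEG     → -16
PUSH -4 → -16 -4
POP     → -16
DUP     → -16 -16
NEG     → -16 16
SUB     → -32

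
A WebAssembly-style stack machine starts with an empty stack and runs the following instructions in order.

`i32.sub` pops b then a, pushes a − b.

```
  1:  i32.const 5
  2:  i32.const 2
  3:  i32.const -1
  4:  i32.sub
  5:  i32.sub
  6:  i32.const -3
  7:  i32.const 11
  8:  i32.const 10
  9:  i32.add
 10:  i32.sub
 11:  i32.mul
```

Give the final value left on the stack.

i32.const 5  : 5
i32.const 2  : 5 2
i32.const -1 : 5 2 -1
i32.sub      : 5 3
i32.sub      : 2
i32.const -3 : 2 -3
i32.const 11 : 2 -3 11
i32.const 10 : 2 -3 11 10
i32.add      : 2 -3 21
i32.sub      : 2 -24
i32.mul      : -48

-48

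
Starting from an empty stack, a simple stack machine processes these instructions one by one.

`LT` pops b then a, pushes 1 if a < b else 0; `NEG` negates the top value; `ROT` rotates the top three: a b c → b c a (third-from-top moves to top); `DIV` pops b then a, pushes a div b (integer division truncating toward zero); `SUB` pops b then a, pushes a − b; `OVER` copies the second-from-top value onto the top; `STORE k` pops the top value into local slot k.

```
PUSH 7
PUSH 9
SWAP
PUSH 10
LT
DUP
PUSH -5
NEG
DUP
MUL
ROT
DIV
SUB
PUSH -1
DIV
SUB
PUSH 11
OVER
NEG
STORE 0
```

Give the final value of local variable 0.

15

PUSH 7  : 7
PUSH 9  : 7 9
SWAP    : 9 7
PUSH 10 : 9 7 10
LT      : 9 1
DUP     : 9 1 1
PUSH -5 : 9 1 1 -5
NEG     : 9 1 1 5
DUP     : 9 1 1 5 5
MUL     : 9 1 1 25
ROT     : 9 1 25 1
DIV     : 9 1 25
SUB     : 9 -24
PUSH -1 : 9 -24 -1
DIV     : 9 24
SUB     : -15
PUSH 11 : -15 11
OVER    : -15 11 -15
NEG     : -15 11 15
STORE 0 : -15 11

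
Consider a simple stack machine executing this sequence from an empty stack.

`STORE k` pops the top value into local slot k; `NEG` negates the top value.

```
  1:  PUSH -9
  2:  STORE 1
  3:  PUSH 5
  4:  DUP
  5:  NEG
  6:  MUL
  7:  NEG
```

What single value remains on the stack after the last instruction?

25

PUSH -9 : [-9]
STORE 1 : []
PUSH 5  : [5]
DUP     : [5, 5]
NEG     : [5, -5]
MUL     : [-25]
NEG     : [25]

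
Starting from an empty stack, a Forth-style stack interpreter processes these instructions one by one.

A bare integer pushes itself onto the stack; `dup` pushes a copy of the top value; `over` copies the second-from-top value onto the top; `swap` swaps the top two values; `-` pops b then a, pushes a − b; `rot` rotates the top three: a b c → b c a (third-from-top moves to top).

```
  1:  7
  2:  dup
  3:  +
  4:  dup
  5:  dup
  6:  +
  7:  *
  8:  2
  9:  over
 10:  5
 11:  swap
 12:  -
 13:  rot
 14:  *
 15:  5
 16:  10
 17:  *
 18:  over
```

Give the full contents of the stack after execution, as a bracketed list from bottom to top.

7    → 7
dup  → 7 7
+    → 14
dup  → 14 14
dup  → 14 14 14
+    → 14 28
*    → 392
2    → 392 2
over → 392 2 392
5    → 392 2 392 5
swap → 392 2 5 392
-    → 392 2 -387
rot  → 2 -387 392
*    → 2 -151704
5    → 2 -151704 5
10   → 2 -151704 5 10
*    → 2 -151704 50
over → 2 -151704 50 -151704

[2, -151704, 50, -151704]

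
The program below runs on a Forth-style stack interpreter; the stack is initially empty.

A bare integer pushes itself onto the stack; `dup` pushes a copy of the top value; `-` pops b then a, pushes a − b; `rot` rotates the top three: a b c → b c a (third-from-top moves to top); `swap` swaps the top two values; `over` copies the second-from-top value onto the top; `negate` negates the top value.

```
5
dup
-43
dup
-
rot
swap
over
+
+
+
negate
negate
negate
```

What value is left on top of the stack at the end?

5      -> 5
dup    -> 5 5
-43    -> 5 5 -43
dup    -> 5 5 -43 -43
-      -> 5 5 0
rot    -> 5 0 5
swap   -> 5 5 0
over   -> 5 5 0 5
+      -> 5 5 5
+      -> 5 10
+      -> 15
negate -> -15
negate -> 15
negate -> -15

-15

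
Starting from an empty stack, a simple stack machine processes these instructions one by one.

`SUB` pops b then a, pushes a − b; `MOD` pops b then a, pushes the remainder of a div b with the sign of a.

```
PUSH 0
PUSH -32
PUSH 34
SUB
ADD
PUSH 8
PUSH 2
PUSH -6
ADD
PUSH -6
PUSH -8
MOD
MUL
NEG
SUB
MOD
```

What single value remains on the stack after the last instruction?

-2

PUSH 0   : 0
PUSH -32 : 0 -32
PUSH 34  : 0 -32 34
SUB      : 0 -66
ADD      : -66
PUSH 8   : -66 8
PUSH 2   : -66 8 2
PUSH -6  : -66 8 2 -6
ADD      : -66 8 -4
PUSH -6  : -66 8 -4 -6
PUSH -8  : -66 8 -4 -6 -8
MOD      : -66 8 -4 -6
MUL      : -66 8 24
NEG      : -66 8 -24
SUB      : -66 32
MOD      : -2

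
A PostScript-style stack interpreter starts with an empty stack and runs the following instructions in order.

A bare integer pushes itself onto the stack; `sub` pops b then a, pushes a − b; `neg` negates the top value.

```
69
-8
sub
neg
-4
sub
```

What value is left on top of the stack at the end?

69  : 69
-8  : 69 -8
sub : 77
neg : -77
-4  : -77 -4
sub : -73

-73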